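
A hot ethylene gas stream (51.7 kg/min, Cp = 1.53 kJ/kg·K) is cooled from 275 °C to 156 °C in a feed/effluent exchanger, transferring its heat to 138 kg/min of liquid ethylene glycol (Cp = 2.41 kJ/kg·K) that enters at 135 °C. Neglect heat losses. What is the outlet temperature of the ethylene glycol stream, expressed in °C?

Heat released by hot stream: Q = 51.7 × 1.53 × (275 − 156) = 9413 kJ/min
Energy balance on cold side (adiabatic exchanger): Q = ṁ_c·Cp_c·(T_c,out − T_c,in)
T_c,out = 135 + 9413/(138 × 2.41) = 163.3 °C

T_c,out = 163 °C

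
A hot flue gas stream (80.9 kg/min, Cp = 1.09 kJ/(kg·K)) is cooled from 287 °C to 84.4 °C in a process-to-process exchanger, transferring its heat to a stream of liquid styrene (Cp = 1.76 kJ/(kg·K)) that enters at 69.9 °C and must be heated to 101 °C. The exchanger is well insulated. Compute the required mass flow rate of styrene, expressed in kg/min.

Heat released by hot stream: Q = 80.9 × 1.09 × (287 − 84.4) = 17865 kJ/min
Energy balance on cold side (adiabatic exchanger): Q = ṁ_c·Cp_c·(T_c,out − T_c,in)
ṁ_c = 17865 / [1.76 × (101 − 69.9)] = 326.39 kg/min

ṁ_c = 326 kg/min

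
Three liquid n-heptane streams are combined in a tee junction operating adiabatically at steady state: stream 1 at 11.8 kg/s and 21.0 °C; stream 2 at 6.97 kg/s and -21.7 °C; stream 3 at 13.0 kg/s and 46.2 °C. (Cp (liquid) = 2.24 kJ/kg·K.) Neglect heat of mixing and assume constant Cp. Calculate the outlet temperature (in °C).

T_out = 21.9 °C

No heat crosses the boundary, so H_out = H_in.
Σ ṁᵢCp,ᵢTᵢ = 11.8×2.24×21.0 + 6.97×2.24×-21.7 + 13.0×2.24×46.2 = 1561.6
Σ ṁᵢCp,ᵢ = 11.8×2.24 + 6.97×2.24 + 13.0×2.24 = 71.165
T_out = 1561.6 / 71.165 = 21.944 °C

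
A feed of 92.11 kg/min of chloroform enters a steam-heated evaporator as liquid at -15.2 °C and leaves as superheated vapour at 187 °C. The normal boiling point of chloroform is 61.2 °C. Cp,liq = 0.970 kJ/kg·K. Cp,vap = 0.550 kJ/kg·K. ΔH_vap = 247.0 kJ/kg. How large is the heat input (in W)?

liquid -15.2→61.2 °C: 74.108 kJ/kg
vaporisation at 61.2 °C: 247 kJ/kg
vapour 61.2→187 °C: 69.19 kJ/kg
Δh = 74.108 + 247 + 69.19 = 390.3 kJ/kg
Q = ṁ·Δh = 92.11 kg/min × 390.3 kJ/kg = 35950 kJ/min
|Q| = 599.17 kW = 599170 W

Q = 599000 W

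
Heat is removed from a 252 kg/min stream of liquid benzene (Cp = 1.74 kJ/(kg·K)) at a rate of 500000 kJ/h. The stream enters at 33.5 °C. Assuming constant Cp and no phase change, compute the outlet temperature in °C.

T_out = 14.5 °C

Q = 500000 kJ/h = 8333.3 kJ/min
ΔT = Q/(ṁ·Cp) = 8333.3/(252×1.74) = 19.005 K
T_out = 33.5 − 19.005 = 14.495 °C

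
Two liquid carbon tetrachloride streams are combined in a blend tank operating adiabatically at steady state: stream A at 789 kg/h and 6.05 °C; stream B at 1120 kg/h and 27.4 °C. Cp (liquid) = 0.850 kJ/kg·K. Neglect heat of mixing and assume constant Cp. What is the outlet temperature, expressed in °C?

T_out = 18.6 °C

Energy balance with Q = 0: Σ ṁᵢCp,ᵢ(T_out − Tᵢ) = 0
T_out = Σ ṁᵢCp,ᵢTᵢ / Σ ṁᵢCp,ᵢ
      = 30142 / 1622.7 = 18.576 °C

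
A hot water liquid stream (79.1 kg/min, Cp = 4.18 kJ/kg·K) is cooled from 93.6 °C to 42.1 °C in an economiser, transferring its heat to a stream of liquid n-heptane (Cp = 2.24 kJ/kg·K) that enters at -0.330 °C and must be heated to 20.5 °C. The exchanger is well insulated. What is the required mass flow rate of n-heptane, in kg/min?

Heat released by hot stream: Q = 79.1 × 4.18 × (93.6 − 42.1) = 17028 kJ/min
Energy balance on cold side (adiabatic exchanger): Q = ṁ_c·Cp_c·(T_c,out − T_c,in)
ṁ_c = 17028 / [2.24 × (20.5 − -0.330)] = 364.94 kg/min

ṁ_c = 365 kg/min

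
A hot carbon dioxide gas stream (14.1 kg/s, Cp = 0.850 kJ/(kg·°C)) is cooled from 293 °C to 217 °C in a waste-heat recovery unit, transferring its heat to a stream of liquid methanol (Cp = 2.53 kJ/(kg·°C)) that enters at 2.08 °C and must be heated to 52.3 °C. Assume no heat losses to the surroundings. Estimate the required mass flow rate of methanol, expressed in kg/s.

Heat released by hot stream: Q = 14.1 × 0.850 × (293 − 217) = 910.86 kJ/s
Energy balance on cold side (adiabatic exchanger): Q = ṁ_c·Cp_c·(T_c,out − T_c,in)
ṁ_c = 910.86 / [2.53 × (52.3 − 2.08)] = 7.1689 kg/s

ṁ_c = 7.17 kg/s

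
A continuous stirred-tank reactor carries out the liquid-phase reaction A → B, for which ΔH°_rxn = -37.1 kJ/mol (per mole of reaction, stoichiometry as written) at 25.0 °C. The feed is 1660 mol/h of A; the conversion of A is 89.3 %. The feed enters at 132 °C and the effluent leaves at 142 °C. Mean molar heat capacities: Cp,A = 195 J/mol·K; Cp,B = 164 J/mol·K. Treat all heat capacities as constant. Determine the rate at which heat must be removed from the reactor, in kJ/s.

Q_out = 15.9 kJ/s

Extent of reaction ξ = 0.893 × 1660 = 1482.4 mol/h
Reaction term: ξ·ΔH°_rxn = 1482.4 × -37.1 = -54996 kJ/h
Sensible, feed 132→25 °C: -34636 kJ/h
Outlet flows (mol/h): A 177.62, B 1482.4
Sensible, products 25→142 °C: 32496 kJ/h
Q = ΔH = -57136 kJ/h = -15.871 kW
Heat removed = 15.871 kJ/s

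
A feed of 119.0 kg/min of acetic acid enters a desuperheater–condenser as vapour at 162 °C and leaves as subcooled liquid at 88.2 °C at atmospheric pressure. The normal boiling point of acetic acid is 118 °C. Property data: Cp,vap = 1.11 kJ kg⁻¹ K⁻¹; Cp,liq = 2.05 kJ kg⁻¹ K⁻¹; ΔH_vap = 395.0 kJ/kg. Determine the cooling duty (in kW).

vapour 162→118 °C: -48.84 kJ/kg
condensation at 118 °C: -395 kJ/kg
liquid 118→88.2 °C: -61.09 kJ/kg
Δh = -48.84 + -395 + -61.09 = -504.93 kJ/kg
Q = ṁ·Δh = 119.0 kg/min × -504.93 kJ/kg = -60087 kJ/min
|Q| = 1001.4 kW

Q_c = 1000 kW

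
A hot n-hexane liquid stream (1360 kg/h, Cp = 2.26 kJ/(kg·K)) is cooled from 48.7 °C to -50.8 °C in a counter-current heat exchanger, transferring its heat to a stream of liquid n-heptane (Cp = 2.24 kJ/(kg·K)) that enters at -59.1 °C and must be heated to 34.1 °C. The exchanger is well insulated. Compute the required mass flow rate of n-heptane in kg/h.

ṁ_c = 1460 kg/h

Heat released by hot stream: Q = 1360 × 2.26 × (48.7 − -50.8) = 305820 kJ/h
Energy balance on cold side (adiabatic exchanger): Q = ṁ_c·Cp_c·(T_c,out − T_c,in)
ṁ_c = 305820 / [2.24 × (34.1 − -59.1)] = 1464.9 kg/h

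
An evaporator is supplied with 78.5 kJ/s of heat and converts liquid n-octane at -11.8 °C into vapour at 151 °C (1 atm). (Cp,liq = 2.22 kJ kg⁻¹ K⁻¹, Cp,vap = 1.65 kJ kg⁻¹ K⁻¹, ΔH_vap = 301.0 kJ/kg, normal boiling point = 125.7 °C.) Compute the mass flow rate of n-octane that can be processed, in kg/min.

Δh = 2.22×(125.7−-11.8) + 301.0 + 1.65×(151−125.7) = 648 kJ/kg
Q = 78.5 kJ/s = 78.5 kJ/s = 4710 kJ/min
ṁ = Q/Δh = 4710 / 648 = 7.2686 kg/min

ṁ = 7.27 kg/min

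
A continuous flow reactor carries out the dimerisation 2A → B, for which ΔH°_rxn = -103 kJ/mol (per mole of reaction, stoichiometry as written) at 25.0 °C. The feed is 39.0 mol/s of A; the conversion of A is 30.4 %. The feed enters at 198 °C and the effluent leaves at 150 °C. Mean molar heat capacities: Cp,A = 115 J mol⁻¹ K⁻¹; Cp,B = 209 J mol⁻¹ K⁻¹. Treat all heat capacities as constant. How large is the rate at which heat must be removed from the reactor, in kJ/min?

Extent of reaction ξ = 0.304 × 39.0 / 2 = 5.928 mol/s
Reaction term: ξ·ΔH°_rxn = 5.928 × -103 = -610.58 kJ/s
Sensible, feed 198→25 °C: -775.9 kJ/s
Outlet flows (mol/s): A 27.144, B 5.928
Sensible, products 25→150 °C: 545.06 kJ/s
Q = ΔH = -841.43 kJ/s = -841.43 kW
Heat removed = 50486 kJ/min

Q_out = 50500 kJ/min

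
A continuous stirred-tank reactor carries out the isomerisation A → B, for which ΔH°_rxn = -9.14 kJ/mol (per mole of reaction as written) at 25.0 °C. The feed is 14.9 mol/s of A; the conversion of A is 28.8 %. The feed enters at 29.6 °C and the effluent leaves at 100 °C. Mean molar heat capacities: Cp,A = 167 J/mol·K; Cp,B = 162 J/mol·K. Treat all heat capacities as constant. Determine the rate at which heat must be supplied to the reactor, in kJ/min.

Extent of reaction ξ = 0.288 × 14.9 = 4.2912 mol/s
Reaction term: ξ·ΔH°_rxn = 4.2912 × -9.14 = -39.222 kJ/s
Sensible, feed 29.6→25 °C: -11.446 kJ/s
Outlet flows (mol/s): A 10.609, B 4.2912
Sensible, products 25→100 °C: 185.01 kJ/s
Q = ΔH = 134.35 kJ/s = 134.35 kW
Heat supplied = 8060.7 kJ/min

Q_in = 8060 kJ/min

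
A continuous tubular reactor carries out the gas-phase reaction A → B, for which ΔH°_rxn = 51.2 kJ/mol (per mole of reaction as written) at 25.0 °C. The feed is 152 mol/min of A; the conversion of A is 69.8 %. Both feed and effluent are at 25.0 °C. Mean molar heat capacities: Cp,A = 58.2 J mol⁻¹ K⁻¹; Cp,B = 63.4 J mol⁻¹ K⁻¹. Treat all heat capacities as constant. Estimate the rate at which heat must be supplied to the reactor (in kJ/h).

Q_in = 326000 kJ/h

Extent of reaction ξ = 0.698 × 152 = 106.1 mol/min
Reaction term: ξ·ΔH°_rxn = 106.1 × 51.2 = 5432.1 kJ/min
Q = ΔH = 5432.1 kJ/min = 90.535 kW
Heat supplied = 325930 kJ/h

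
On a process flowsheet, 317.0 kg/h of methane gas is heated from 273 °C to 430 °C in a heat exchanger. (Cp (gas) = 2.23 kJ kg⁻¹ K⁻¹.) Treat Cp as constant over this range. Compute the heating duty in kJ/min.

Q = 1850 kJ/min

Q = ṁ·Cp·ΔT = 317.0 × 2.23 × (430 − 273) = 110980 kJ/h
Converting: 110980 / 3600 s = 30.829 kW
Heating duty = 1849.7 kJ/min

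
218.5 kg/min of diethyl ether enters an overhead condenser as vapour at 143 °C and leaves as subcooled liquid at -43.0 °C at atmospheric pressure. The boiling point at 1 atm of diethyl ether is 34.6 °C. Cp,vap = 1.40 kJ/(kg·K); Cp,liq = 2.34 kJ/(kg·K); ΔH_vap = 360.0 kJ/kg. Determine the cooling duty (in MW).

vapour 143→34.6 °C: -151.76 kJ/kg
condensation at 34.6 °C: -360 kJ/kg
liquid 34.6→-43.0 °C: -181.58 kJ/kg
Δh = -151.76 + -360 + -181.58 = -693.34 kJ/kg
Q = ṁ·Δh = 218.5 kg/min × -693.34 kJ/kg = -151500 kJ/min
|Q| = 2524.9 kW = 2.5249 MW

Q_c = 2.52 MW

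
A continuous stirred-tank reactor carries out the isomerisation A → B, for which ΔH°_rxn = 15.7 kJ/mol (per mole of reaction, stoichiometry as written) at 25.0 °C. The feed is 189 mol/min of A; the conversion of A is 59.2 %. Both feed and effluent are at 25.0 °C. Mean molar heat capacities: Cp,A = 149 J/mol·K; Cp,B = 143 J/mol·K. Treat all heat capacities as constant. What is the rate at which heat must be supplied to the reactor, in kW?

Extent of reaction ξ = 0.592 × 189 = 111.89 mol/min
Reaction term: ξ·ΔH°_rxn = 111.89 × 15.7 = 1756.6 kJ/min
Q = ΔH = 1756.6 kJ/min = 29.277 kW
Heat supplied = 29.277 kW

Q_in = 29.3 kW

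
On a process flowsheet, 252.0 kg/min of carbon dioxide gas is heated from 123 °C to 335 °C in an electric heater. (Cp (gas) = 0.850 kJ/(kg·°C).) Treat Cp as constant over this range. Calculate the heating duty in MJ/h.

Q = ṁ·Cp·ΔT = 252.0 × 0.850 × (335 − 123) = 45410 kJ/min
Converting: 45410 / 60 s = 756.84 kW
Heating duty = 2724.6 MJ/h

Q = 2720 MJ/h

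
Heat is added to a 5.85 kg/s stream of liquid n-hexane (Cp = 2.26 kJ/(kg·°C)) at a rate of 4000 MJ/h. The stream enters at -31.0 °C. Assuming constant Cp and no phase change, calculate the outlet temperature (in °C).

Q = 4000 MJ/h = 1111.1 kJ/s
ΔT = Q/(ṁ·Cp) = 1111.1/(5.85×2.26) = 84.041 K
T_out = -31.0 + 84.041 = 53.041 °C

T_out = 53.0 °C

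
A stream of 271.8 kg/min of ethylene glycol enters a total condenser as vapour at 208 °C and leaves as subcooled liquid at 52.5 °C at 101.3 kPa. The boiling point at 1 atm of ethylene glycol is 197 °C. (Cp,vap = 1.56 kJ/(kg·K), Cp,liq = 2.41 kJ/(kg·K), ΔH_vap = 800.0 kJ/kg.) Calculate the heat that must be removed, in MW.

Q_c = 5.28 MW

vapour 208→197 °C: -17.16 kJ/kg
condensation at 197 °C: -800 kJ/kg
liquid 197→52.5 °C: -348.25 kJ/kg
Δh = -17.16 + -800 + -348.25 = -1165.4 kJ/kg
Q = ṁ·Δh = 271.8 kg/min × -1165.4 kJ/kg = -316760 kJ/min
|Q| = 5279.3 kW = 5.2793 MW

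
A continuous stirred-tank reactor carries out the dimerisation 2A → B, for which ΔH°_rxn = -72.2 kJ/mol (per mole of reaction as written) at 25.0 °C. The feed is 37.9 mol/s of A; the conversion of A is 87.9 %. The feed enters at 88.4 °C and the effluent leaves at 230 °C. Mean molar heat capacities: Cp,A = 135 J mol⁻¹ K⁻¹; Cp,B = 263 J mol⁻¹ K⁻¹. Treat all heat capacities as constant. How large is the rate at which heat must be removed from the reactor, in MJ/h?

Q_out = 1810 MJ/h

Extent of reaction ξ = 0.879 × 37.9 / 2 = 16.657 mol/s
Reaction term: ξ·ΔH°_rxn = 16.657 × -72.2 = -1202.6 kJ/s
Sensible, feed 88.4→25 °C: -324.39 kJ/s
Outlet flows (mol/s): A 4.5859, B 16.657
Sensible, products 25→230 °C: 1025 kJ/s
Q = ΔH = -502.05 kJ/s = -502.05 kW
Heat removed = 1807.4 MJ/h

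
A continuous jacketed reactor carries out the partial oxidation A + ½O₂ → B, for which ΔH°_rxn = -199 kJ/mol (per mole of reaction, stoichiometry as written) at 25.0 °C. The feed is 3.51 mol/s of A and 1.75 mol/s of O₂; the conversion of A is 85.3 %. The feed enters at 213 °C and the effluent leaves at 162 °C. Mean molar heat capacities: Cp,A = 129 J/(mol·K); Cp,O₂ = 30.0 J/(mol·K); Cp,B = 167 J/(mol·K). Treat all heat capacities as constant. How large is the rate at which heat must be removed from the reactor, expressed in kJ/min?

Q_out = 36700 kJ/min

Extent of reaction ξ = 0.853 × 3.51 = 2.994 mol/s
Reaction term: ξ·ΔH°_rxn = 2.994 × -199 = -595.81 kJ/s
Sensible, feed 213→25 °C: -94.995 kJ/s
Outlet flows (mol/s): A 0.51597, O₂ 0.25299, B 2.994
Sensible, products 25→162 °C: 78.659 kJ/s
Q = ΔH = -612.15 kJ/s = -612.15 kW
Heat removed = 36729 kJ/min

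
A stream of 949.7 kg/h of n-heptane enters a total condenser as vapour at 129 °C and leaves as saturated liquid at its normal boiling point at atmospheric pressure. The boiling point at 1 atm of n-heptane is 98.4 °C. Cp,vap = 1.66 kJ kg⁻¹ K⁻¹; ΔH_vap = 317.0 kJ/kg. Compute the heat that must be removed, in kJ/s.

vapour 129→98.4 °C: -50.796 kJ/kg
condensation at 98.4 °C: -317 kJ/kg
Δh = -50.796 + -317 = -367.8 kJ/kg
Q = ṁ·Δh = 949.7 kg/h × -367.8 kJ/kg = -349300 kJ/h
|Q| = 97.027 kW

Q_c = 97.0 kJ/s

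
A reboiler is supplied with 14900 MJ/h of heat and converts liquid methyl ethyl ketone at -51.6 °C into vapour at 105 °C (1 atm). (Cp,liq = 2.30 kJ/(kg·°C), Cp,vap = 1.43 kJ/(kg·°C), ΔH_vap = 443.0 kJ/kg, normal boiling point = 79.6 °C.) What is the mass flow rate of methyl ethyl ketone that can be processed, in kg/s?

ṁ = 5.30 kg/s

Δh = 2.30×(79.6−-51.6) + 443.0 + 1.43×(105−79.6) = 781.08 kJ/kg
Q = 14900 MJ/h = 4138.9 kJ/s = 4138.9 kJ/s
ṁ = Q/Δh = 4138.9 / 781.08 = 5.2989 kg/s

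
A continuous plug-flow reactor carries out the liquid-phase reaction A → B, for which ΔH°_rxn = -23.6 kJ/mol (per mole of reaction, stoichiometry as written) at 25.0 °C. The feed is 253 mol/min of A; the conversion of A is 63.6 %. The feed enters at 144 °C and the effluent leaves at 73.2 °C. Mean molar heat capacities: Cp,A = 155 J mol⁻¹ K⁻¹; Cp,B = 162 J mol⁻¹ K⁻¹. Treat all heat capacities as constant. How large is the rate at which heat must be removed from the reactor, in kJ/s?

Extent of reaction ξ = 0.636 × 253 = 160.91 mol/min
Reaction term: ξ·ΔH°_rxn = 160.91 × -23.6 = -3797.4 kJ/min
Sensible, feed 144→25 °C: -4666.6 kJ/min
Outlet flows (mol/min): A 92.092, B 160.91
Sensible, products 25→73.2 °C: 1944.5 kJ/min
Q = ΔH = -6519.6 kJ/min = -108.66 kW
Heat removed = 108.66 kJ/s

Q_out = 109 kJ/s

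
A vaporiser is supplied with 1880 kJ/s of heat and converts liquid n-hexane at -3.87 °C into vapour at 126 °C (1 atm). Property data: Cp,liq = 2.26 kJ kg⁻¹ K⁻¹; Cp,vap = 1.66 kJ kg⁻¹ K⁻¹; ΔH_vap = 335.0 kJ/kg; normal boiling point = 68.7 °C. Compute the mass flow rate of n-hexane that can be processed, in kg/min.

ṁ = 190 kg/min

Δh = 2.26×(68.7−-3.87) + 335.0 + 1.66×(126−68.7) = 594.13 kJ/kg
Q = 1880 kJ/s = 1880 kJ/s = 112800 kJ/min
ṁ = Q/Δh = 112800 / 594.13 = 189.86 kg/min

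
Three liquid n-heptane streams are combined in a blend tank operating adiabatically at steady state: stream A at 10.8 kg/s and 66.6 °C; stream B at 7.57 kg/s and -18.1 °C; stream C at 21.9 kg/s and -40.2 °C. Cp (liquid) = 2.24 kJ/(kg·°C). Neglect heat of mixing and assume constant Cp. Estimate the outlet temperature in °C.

T_out = -7.40 °C

Adiabatic, steady state ⇒ Σ ṁᵢCp,ᵢ(T_out − Tᵢ) = 0
Σ ṁᵢCp,ᵢTᵢ = 10.8×2.24×66.6 + 7.57×2.24×-18.1 + 21.9×2.24×-40.2 = -667.78
Σ ṁᵢCp,ᵢ = 10.8×2.24 + 7.57×2.24 + 21.9×2.24 = 90.205
T_out = -667.78 / 90.205 = -7.403 °C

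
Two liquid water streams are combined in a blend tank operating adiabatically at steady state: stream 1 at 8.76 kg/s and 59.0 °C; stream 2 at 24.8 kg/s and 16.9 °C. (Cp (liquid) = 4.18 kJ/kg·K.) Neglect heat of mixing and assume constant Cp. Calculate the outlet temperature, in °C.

T_out = 27.9 °C

Energy balance with Q = 0: Σ ṁᵢCp,ᵢ(T_out − Tᵢ) = 0
Σ ṁᵢCp,ᵢTᵢ = 8.76×4.18×59.0 + 24.8×4.18×16.9 = 3912.3
Σ ṁᵢCp,ᵢ = 8.76×4.18 + 24.8×4.18 = 140.28
T_out = 3912.3 / 140.28 = 27.889 °C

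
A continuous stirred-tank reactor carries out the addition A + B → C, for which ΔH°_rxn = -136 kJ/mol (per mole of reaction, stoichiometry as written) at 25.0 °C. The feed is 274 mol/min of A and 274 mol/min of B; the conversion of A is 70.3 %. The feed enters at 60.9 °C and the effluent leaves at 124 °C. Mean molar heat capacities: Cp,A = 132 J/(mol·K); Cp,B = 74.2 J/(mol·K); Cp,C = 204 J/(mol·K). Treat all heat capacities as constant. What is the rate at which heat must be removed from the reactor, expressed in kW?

Extent of reaction ξ = 0.703 × 274 = 192.62 mol/min
Reaction term: ξ·ΔH°_rxn = 192.62 × -136 = -26197 kJ/min
Sensible, feed 60.9→25 °C: -2028.3 kJ/min
Outlet flows (mol/min): A 81.378, B 81.378, C 192.62
Sensible, products 25→124 °C: 5551.4 kJ/min
Q = ΔH = -22673 kJ/min = -377.89 kW
Heat removed = 377.89 kW

Q_out = 378 kW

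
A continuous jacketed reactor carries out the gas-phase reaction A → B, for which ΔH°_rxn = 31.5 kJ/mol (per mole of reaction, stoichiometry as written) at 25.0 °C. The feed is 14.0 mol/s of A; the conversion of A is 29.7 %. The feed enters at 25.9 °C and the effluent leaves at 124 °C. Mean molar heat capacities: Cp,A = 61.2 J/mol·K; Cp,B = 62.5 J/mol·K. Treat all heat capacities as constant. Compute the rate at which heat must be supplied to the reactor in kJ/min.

Q_in = 12900 kJ/min

Extent of reaction ξ = 0.297 × 14.0 = 4.158 mol/s
Reaction term: ξ·ΔH°_rxn = 4.158 × 31.5 = 130.98 kJ/s
Sensible, feed 25.9→25 °C: -0.77112 kJ/s
Outlet flows (mol/s): A 9.842, B 4.158
Sensible, products 25→124 °C: 85.358 kJ/s
Q = ΔH = 215.56 kJ/s = 215.56 kW
Heat supplied = 12934 kJ/min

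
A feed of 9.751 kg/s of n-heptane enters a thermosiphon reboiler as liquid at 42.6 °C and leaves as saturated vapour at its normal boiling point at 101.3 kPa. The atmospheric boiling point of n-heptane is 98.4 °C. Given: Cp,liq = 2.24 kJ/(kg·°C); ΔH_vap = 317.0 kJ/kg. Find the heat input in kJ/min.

liquid 42.6→98.4 °C: 124.99 kJ/kg
vaporisation at 98.4 °C: 317 kJ/kg
Δh = 124.99 + 317 = 441.99 kJ/kg
Q = ṁ·Δh = 9.751 kg/s × 441.99 kJ/kg = 4309.9 kJ/s
|Q| = 4309.9 kW = 258590 kJ/min

Q = 259000 kJ/min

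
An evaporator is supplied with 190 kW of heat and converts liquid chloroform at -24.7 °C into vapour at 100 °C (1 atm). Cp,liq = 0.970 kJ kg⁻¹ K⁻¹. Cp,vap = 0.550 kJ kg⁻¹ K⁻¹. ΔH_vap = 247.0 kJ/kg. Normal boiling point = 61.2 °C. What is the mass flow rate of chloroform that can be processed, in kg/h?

ṁ = 1950 kg/h

Δh = 0.970×(61.2−-24.7) + 247.0 + 0.550×(100−61.2) = 351.66 kJ/kg
Q = 190 kW = 190 kJ/s = 684000 kJ/h
ṁ = Q/Δh = 684000 / 351.66 = 1945 kg/h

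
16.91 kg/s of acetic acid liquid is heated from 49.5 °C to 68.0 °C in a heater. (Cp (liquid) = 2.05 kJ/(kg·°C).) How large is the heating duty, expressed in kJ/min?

Q = ṁ·Cp·ΔT = 16.91 × 2.05 × (68.0 − 49.5) = 641.31 kJ/s
Heating duty = 38479 kJ/min

Q = 38500 kJ/min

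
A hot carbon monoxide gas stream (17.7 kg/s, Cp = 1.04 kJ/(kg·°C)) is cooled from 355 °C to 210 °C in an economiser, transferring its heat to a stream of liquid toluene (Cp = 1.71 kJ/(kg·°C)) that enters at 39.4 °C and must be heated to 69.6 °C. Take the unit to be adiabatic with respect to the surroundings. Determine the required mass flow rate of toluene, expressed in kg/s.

Heat released by hot stream: Q = 17.7 × 1.04 × (355 − 210) = 2669.2 kJ/s
Energy balance on cold side (adiabatic exchanger): Q = ṁ_c·Cp_c·(T_c,out − T_c,in)
ṁ_c = 2669.2 / [1.71 × (69.6 − 39.4)] = 51.686 kg/s

ṁ_c = 51.7 kg/s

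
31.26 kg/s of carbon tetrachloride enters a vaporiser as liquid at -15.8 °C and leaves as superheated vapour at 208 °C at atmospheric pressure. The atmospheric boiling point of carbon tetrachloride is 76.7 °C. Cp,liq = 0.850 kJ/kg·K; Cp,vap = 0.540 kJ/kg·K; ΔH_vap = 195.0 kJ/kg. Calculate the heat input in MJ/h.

Q = 38800 MJ/h

liquid -15.8→76.7 °C: 78.625 kJ/kg
vaporisation at 76.7 °C: 195 kJ/kg
vapour 76.7→208 °C: 70.902 kJ/kg
Δh = 78.625 + 195 + 70.902 = 344.53 kJ/kg
Q = ṁ·Δh = 31.26 kg/s × 344.53 kJ/kg = 10770 kJ/s
|Q| = 10770 kW = 38772 MJ/h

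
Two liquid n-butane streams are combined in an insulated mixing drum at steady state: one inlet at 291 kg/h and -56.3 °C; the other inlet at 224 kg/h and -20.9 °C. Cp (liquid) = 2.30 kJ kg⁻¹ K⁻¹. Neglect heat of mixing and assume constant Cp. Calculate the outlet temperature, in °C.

Adiabatic, steady state ⇒ Σ ṁᵢCp,ᵢ(T_out − Tᵢ) = 0
T_out = Σ ṁᵢCp,ᵢTᵢ / Σ ṁᵢCp,ᵢ
      = -48449 / 1184.5 = -40.903 °C

T_out = -40.9 °C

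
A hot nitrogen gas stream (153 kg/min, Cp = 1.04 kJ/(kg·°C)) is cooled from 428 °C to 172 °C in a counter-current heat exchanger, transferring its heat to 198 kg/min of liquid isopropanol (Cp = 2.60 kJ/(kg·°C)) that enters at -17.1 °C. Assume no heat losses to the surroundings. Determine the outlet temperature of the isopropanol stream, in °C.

Heat released by hot stream: Q = 153 × 1.04 × (428 − 172) = 40735 kJ/min
Energy balance on cold side (adiabatic exchanger): Q = ṁ_c·Cp_c·(T_c,out − T_c,in)
T_c,out = -17.1 + 40735/(198 × 2.60) = 62.027 °C

T_c,out = 62.0 °C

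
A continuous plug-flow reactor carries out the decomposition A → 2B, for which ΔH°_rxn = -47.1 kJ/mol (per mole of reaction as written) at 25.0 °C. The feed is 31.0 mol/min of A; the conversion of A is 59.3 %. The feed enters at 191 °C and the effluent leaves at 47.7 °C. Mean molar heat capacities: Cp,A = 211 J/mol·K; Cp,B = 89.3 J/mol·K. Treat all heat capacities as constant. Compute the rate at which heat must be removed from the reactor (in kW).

Q_out = 30.3 kW

Extent of reaction ξ = 0.593 × 31.0 = 18.383 mol/min
Reaction term: ξ·ΔH°_rxn = 18.383 × -47.1 = -865.84 kJ/min
Sensible, feed 191→25 °C: -1085.8 kJ/min
Outlet flows (mol/min): A 12.617, B 36.766
Sensible, products 25→47.7 °C: 134.96 kJ/min
Q = ΔH = -1816.7 kJ/min = -30.278 kW
Heat removed = 30.278 kW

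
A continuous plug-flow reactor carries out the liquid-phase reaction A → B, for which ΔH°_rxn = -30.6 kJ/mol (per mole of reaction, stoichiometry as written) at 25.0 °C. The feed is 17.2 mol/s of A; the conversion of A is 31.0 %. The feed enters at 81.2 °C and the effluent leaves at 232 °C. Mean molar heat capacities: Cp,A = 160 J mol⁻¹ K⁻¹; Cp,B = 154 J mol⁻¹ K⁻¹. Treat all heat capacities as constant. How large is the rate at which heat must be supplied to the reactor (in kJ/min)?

Extent of reaction ξ = 0.310 × 17.2 = 5.332 mol/s
Reaction term: ξ·ΔH°_rxn = 5.332 × -30.6 = -163.16 kJ/s
Sensible, feed 81.2→25 °C: -154.66 kJ/s
Outlet flows (mol/s): A 11.868, B 5.332
Sensible, products 25→232 °C: 563.04 kJ/s
Q = ΔH = 245.22 kJ/s = 245.22 kW
Heat supplied = 14713 kJ/min

Q_in = 14700 kJ/min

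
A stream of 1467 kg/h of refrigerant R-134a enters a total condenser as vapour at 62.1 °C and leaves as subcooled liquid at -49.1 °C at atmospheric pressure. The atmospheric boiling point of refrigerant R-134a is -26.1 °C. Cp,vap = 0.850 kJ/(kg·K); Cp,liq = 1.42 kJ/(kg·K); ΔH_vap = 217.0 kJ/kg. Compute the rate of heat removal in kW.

Q_c = 132 kW

vapour 62.1→-26.1 °C: -74.97 kJ/kg
condensation at -26.1 °C: -217 kJ/kg
liquid -26.1→-49.1 °C: -32.66 kJ/kg
Δh = -74.97 + -217 + -32.66 = -324.63 kJ/kg
Q = ṁ·Δh = 1467 kg/h × -324.63 kJ/kg = -476230 kJ/h
|Q| = 132.29 kW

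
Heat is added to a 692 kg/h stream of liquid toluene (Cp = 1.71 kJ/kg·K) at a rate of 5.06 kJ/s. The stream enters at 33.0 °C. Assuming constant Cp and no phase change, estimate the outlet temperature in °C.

T_out = 48.4 °C

Q = 5.06 kJ/s = 18216 kJ/h
ΔT = Q/(ṁ·Cp) = 18216/(692×1.71) = 15.394 K
T_out = 33.0 + 15.394 = 48.394 °C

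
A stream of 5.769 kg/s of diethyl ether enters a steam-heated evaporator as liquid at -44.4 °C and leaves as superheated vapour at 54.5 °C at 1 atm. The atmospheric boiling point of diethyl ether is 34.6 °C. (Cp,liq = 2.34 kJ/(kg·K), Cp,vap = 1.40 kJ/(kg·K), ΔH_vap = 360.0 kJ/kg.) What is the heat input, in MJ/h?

Q = 11900 MJ/h

liquid -44.4→34.6 °C: 184.86 kJ/kg
vaporisation at 34.6 °C: 360 kJ/kg
vapour 34.6→54.5 °C: 27.86 kJ/kg
Δh = 184.86 + 360 + 27.86 = 572.72 kJ/kg
Q = ṁ·Δh = 5.769 kg/s × 572.72 kJ/kg = 3304 kJ/s
|Q| = 3304 kW = 11894 MJ/h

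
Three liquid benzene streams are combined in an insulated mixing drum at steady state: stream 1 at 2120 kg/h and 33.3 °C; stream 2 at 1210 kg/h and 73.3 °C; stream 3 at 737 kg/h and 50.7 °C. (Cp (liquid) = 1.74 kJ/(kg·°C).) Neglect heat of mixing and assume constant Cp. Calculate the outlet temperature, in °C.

T_out = 48.4 °C

Adiabatic, steady state ⇒ Σ ṁᵢCp,ᵢ(T_out − Tᵢ) = 0
T_out = Σ ṁᵢCp,ᵢTᵢ / Σ ṁᵢCp,ᵢ
      = 342180 / 7076.6 = 48.354 °C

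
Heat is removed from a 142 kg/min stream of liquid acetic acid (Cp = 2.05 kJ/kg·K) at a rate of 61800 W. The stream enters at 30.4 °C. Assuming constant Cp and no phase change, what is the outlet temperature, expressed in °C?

Q = 61800 W = 3708 kJ/min
ΔT = Q/(ṁ·Cp) = 3708/(142×2.05) = 12.738 K
T_out = 30.4 − 12.738 = 17.662 °C

T_out = 17.7 °C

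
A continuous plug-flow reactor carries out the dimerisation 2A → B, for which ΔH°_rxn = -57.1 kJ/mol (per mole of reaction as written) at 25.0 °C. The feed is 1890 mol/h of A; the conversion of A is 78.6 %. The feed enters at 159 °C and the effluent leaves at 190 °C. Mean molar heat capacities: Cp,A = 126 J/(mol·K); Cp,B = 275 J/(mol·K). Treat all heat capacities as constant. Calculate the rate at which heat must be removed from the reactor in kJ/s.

Q_out = 8.95 kJ/s

Extent of reaction ξ = 0.786 × 1890 / 2 = 742.77 mol/h
Reaction term: ξ·ΔH°_rxn = 742.77 × -57.1 = -42412 kJ/h
Sensible, feed 159→25 °C: -31911 kJ/h
Outlet flows (mol/h): A 404.46, B 742.77
Sensible, products 25→190 °C: 42112 kJ/h
Q = ΔH = -32211 kJ/h = -8.9475 kW
Heat removed = 8.9475 kJ/s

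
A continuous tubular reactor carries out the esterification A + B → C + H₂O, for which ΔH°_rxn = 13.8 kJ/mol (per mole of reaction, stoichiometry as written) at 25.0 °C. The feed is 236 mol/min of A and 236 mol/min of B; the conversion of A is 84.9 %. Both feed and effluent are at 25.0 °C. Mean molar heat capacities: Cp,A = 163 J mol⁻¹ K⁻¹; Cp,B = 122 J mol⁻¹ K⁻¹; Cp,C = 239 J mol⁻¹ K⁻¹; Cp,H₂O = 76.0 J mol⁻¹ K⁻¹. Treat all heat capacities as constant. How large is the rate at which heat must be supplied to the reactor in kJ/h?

Extent of reaction ξ = 0.849 × 236 = 200.36 mol/min
Reaction term: ξ·ΔH°_rxn = 200.36 × 13.8 = 2765 kJ/min
Q = ΔH = 2765 kJ/min = 46.084 kW
Heat supplied = 165900 kJ/h

Q_in = 166000 kJ/h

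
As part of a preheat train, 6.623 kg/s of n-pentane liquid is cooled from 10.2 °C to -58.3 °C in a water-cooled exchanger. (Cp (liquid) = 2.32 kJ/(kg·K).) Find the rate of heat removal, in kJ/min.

Q_c = 63200 kJ/min

Q = ṁ·Cp·ΔT = 6.623 × 2.32 × (-58.3 − 10.2) = -1052.5 kJ/s
Cooling duty = 63152 kJ/min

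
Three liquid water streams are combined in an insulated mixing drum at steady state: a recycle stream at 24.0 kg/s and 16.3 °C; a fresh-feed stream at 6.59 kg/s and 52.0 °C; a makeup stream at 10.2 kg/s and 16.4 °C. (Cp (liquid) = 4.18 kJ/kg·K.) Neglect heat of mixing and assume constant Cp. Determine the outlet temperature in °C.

T_out = 22.1 °C

No heat crosses the boundary, so H_out = H_in.
T_out = Σ ṁᵢCp,ᵢTᵢ / Σ ṁᵢCp,ᵢ
      = 3766.8 / 170.5 = 22.093 °C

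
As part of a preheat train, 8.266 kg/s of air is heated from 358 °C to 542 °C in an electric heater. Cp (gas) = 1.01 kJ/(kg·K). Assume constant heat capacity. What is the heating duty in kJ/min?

Q = ṁ·Cp·ΔT = 8.266 × 1.01 × (542 − 358) = 1536.2 kJ/s
Heating duty = 92169 kJ/min

Q = 92200 kJ/min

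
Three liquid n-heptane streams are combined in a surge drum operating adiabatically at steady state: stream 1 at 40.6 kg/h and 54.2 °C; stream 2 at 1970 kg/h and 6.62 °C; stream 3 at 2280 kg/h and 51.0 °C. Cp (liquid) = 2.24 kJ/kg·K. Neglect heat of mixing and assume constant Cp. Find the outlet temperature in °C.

No heat crosses the boundary, so H_out = H_in.
Σ ṁᵢCp,ᵢTᵢ = 40.6×2.24×54.2 + 1970×2.24×6.62 + 2280×2.24×51.0 = 294610
Σ ṁᵢCp,ᵢ = 40.6×2.24 + 1970×2.24 + 2280×2.24 = 9610.9
T_out = 294610 / 9610.9 = 30.654 °C

T_out = 30.7 °C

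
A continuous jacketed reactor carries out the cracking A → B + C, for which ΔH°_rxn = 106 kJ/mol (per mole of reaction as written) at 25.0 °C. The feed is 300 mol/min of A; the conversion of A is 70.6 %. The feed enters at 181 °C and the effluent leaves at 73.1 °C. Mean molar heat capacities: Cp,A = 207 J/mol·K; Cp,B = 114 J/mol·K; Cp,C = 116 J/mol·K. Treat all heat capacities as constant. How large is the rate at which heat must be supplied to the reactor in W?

Q_in = 266000 W

Extent of reaction ξ = 0.706 × 300 = 211.8 mol/min
Reaction term: ξ·ΔH°_rxn = 211.8 × 106 = 22451 kJ/min
Sensible, feed 181→25 °C: -9687.6 kJ/min
Outlet flows (mol/min): A 88.2, B 211.8, C 211.8
Sensible, products 25→73.1 °C: 3221.3 kJ/min
Q = ΔH = 15985 kJ/min = 266.41 kW
Heat supplied = 266410 W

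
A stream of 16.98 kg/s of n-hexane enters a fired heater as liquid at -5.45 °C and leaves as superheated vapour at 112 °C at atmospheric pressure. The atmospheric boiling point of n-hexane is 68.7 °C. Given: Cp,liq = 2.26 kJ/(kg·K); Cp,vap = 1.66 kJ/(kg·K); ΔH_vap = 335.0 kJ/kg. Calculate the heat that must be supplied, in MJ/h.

liquid -5.45→68.7 °C: 167.58 kJ/kg
vaporisation at 68.7 °C: 335 kJ/kg
vapour 68.7→112 °C: 71.878 kJ/kg
Δh = 167.58 + 335 + 71.878 = 574.46 kJ/kg
Q = ṁ·Δh = 16.98 kg/s × 574.46 kJ/kg = 9754.3 kJ/s
|Q| = 9754.3 kW = 35115 MJ/h

Q = 35100 MJ/h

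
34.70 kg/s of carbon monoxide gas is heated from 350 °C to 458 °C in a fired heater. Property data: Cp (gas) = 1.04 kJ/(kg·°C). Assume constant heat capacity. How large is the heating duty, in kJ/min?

Q = ṁ·Cp·ΔT = 34.70 × 1.04 × (458 − 350) = 3897.5 kJ/s
Heating duty = 233850 kJ/min

Q = 234000 kJ/min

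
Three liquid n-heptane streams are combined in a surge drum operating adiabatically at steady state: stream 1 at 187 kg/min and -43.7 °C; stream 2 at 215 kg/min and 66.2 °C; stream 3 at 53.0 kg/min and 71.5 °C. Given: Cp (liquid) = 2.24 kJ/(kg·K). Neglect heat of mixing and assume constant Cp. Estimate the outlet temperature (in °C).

T_out = 21.6 °C

Adiabatic, steady state ⇒ Σ ṁᵢCp,ᵢ(T_out − Tᵢ) = 0
Σ ṁᵢCp,ᵢTᵢ = 187×2.24×-43.7 + 215×2.24×66.2 + 53.0×2.24×71.5 = 22065
Σ ṁᵢCp,ᵢ = 187×2.24 + 215×2.24 + 53.0×2.24 = 1019.2
T_out = 22065 / 1019.2 = 21.65 °C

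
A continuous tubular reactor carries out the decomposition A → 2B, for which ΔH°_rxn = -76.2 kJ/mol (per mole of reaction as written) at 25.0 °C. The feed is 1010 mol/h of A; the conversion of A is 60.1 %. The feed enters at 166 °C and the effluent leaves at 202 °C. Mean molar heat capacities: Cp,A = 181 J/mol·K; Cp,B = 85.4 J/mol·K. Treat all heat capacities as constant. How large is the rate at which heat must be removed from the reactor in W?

Q_out = 11300 W

Extent of reaction ξ = 0.601 × 1010 = 607.01 mol/h
Reaction term: ξ·ΔH°_rxn = 607.01 × -76.2 = -46254 kJ/h
Sensible, feed 166→25 °C: -25776 kJ/h
Outlet flows (mol/h): A 402.99, B 1214
Sensible, products 25→202 °C: 31261 kJ/h
Q = ΔH = -40769 kJ/h = -11.325 kW
Heat removed = 11325 W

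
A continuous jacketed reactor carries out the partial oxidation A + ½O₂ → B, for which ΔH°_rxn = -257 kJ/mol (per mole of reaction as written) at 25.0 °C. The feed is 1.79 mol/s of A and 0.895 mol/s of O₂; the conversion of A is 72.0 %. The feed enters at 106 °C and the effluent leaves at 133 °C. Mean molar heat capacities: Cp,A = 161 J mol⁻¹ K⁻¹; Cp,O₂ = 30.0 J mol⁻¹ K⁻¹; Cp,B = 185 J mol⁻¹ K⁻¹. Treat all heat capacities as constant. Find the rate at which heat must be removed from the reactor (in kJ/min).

Q_out = 19300 kJ/min

Extent of reaction ξ = 0.720 × 1.79 = 1.2888 mol/s
Reaction term: ξ·ΔH°_rxn = 1.2888 × -257 = -331.22 kJ/s
Sensible, feed 106→25 °C: -25.518 kJ/s
Outlet flows (mol/s): A 0.5012, O₂ 0.2506, B 1.2888
Sensible, products 25→133 °C: 35.277 kJ/s
Q = ΔH = -321.46 kJ/s = -321.46 kW
Heat removed = 19288 kJ/min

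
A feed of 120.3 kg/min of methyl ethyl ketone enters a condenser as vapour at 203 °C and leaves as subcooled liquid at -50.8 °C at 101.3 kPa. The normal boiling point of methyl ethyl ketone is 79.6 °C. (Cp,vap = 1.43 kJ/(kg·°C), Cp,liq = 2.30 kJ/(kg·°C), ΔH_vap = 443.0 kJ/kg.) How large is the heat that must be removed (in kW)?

vapour 203→79.6 °C: -176.46 kJ/kg
condensation at 79.6 °C: -443 kJ/kg
liquid 79.6→-50.8 °C: -299.92 kJ/kg
Δh = -176.46 + -443 + -299.92 = -919.38 kJ/kg
Q = ṁ·Δh = 120.3 kg/min × -919.38 kJ/kg = -110600 kJ/min
|Q| = 1843.4 kW

Q_c = 1840 kW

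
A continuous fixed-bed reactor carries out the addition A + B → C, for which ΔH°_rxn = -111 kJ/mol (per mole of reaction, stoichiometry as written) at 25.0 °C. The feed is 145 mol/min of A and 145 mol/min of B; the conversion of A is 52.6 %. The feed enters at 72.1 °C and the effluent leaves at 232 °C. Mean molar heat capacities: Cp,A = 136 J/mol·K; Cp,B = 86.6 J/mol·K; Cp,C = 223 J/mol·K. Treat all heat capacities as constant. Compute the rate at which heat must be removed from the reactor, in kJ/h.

Extent of reaction ξ = 0.526 × 145 = 76.27 mol/min
Reaction term: ξ·ΔH°_rxn = 76.27 × -111 = -8466 kJ/min
Sensible, feed 72.1→25 °C: -1520.2 kJ/min
Outlet flows (mol/min): A 68.73, B 68.73, C 76.27
Sensible, products 25→232 °C: 6687.7 kJ/min
Q = ΔH = -3298.6 kJ/min = -54.976 kW
Heat removed = 197910 kJ/h

Q_out = 198000 kJ/h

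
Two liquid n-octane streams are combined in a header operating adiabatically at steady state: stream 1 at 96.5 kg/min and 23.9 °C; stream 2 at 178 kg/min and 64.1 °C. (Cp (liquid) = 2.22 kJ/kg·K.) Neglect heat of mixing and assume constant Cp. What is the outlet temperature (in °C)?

T_out = 50.0 °C

Adiabatic, steady state ⇒ Σ ṁᵢCp,ᵢ(T_out − Tᵢ) = 0
Σ ṁᵢCp,ᵢTᵢ = 96.5×2.22×23.9 + 178×2.22×64.1 = 30450
Σ ṁᵢCp,ᵢ = 96.5×2.22 + 178×2.22 = 609.39
T_out = 30450 / 609.39 = 49.968 °C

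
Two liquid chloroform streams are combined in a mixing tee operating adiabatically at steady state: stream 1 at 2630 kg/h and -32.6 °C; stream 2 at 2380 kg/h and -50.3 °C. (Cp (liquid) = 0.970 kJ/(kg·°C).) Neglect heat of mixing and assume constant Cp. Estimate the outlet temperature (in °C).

Adiabatic, steady state ⇒ Σ ṁᵢCp,ᵢ(T_out − Tᵢ) = 0
Σ ṁᵢCp,ᵢTᵢ = 2630×0.970×-32.6 + 2380×0.970×-50.3 = -199290
Σ ṁᵢCp,ᵢ = 2630×0.970 + 2380×0.970 = 4859.7
T_out = -199290 / 4859.7 = -41.008 °C

T_out = -41.0 °C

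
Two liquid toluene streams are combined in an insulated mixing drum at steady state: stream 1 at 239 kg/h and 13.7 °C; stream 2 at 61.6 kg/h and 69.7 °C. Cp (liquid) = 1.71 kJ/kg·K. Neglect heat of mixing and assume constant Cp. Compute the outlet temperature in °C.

T_out = 25.2 °C

Energy balance with Q = 0: Σ ṁᵢCp,ᵢ(T_out − Tᵢ) = 0
T_out = Σ ṁᵢCp,ᵢTᵢ / Σ ṁᵢCp,ᵢ
      = 12941 / 514.03 = 25.176 °C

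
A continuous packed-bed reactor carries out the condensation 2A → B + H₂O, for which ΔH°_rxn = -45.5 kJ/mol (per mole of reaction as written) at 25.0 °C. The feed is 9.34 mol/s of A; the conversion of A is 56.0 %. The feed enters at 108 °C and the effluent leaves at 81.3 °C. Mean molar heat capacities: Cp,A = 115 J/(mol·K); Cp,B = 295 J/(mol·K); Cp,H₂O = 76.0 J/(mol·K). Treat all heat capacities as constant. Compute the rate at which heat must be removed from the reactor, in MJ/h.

Extent of reaction ξ = 0.560 × 9.34 / 2 = 2.6152 mol/s
Reaction term: ξ·ΔH°_rxn = 2.6152 × -45.5 = -118.99 kJ/s
Sensible, feed 108→25 °C: -89.15 kJ/s
Outlet flows (mol/s): A 4.1096, B 2.6152, H₂O 2.6152
Sensible, products 25→81.3 °C: 81.232 kJ/s
Q = ΔH = -126.91 kJ/s = -126.91 kW
Heat removed = 456.88 MJ/h

Q_out = 457 MJ/h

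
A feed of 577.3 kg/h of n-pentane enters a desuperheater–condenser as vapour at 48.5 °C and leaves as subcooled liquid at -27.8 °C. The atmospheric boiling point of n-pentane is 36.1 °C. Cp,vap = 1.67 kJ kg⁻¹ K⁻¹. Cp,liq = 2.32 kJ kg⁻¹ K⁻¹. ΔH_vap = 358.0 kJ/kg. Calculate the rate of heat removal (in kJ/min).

vapour 48.5→36.1 °C: -20.708 kJ/kg
condensation at 36.1 °C: -358 kJ/kg
liquid 36.1→-27.8 °C: -148.25 kJ/kg
Δh = -20.708 + -358 + -148.25 = -526.96 kJ/kg
Q = ṁ·Δh = 577.3 kg/h × -526.96 kJ/kg = -304210 kJ/h
|Q| = 84.503 kW = 5070.2 kJ/min

Q_c = 5070 kJ/min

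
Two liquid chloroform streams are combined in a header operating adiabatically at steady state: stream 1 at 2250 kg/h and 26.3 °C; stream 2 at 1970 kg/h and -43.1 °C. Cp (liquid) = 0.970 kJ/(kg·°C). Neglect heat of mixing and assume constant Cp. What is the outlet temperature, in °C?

T_out = -6.10 °C

Energy balance with Q = 0: Σ ṁᵢCp,ᵢ(T_out − Tᵢ) = 0
T_out = Σ ṁᵢCp,ᵢTᵢ / Σ ṁᵢCp,ᵢ
      = -24960 / 4093.4 = -6.0976 °C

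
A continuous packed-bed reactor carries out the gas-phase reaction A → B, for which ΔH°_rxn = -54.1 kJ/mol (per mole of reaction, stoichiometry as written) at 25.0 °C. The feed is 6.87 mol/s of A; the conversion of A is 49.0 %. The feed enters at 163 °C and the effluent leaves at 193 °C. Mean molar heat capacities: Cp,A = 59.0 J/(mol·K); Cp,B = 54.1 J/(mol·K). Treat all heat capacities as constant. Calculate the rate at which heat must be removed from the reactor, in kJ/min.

Extent of reaction ξ = 0.490 × 6.87 = 3.3663 mol/s
Reaction term: ξ·ΔH°_rxn = 3.3663 × -54.1 = -182.12 kJ/s
Sensible, feed 163→25 °C: -55.936 kJ/s
Outlet flows (mol/s): A 3.5037, B 3.3663
Sensible, products 25→193 °C: 65.324 kJ/s
Q = ΔH = -172.73 kJ/s = -172.73 kW
Heat removed = 10364 kJ/min

Q_out = 10400 kJ/min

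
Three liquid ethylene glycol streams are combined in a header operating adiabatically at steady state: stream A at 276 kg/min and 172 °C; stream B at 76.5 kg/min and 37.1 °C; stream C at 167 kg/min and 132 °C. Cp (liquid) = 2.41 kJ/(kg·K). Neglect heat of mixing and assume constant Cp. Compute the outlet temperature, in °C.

Energy balance with Q = 0: Σ ṁᵢCp,ᵢ(T_out − Tᵢ) = 0
T_out = Σ ṁᵢCp,ᵢTᵢ / Σ ṁᵢCp,ᵢ
      = 174370 / 1252 = 139.28 °C

T_out = 139 °C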